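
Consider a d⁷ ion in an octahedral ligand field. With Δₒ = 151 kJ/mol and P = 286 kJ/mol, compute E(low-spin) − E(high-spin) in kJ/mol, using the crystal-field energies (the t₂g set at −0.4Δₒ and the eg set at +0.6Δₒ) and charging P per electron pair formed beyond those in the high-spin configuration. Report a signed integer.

In the high-spin limit (t₂g⁵ eg²) the orbital term is -0.8Δₒ = -121 kJ/mol, with no excess pairing.
Low-spin t₂g⁶ eg¹ gives -1.8Δₒ = -272 kJ/mol, but forming 1 extra pair costs 1P = 286 kJ/mol, so E(LS) = -272 + 286 = 14 kJ/mol.
E(LS) − E(HS) = 14 − (-121) = 135 kJ/mol.

135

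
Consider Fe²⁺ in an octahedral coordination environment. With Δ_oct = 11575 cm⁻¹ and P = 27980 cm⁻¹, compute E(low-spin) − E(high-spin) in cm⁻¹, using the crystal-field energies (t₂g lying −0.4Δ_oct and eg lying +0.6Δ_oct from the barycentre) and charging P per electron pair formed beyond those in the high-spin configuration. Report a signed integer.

Group 8 minus oxidation state +2 gives a d⁶ configuration for Fe²⁺.
High-spin: t₂g⁴ eg², CFSE = -0.4Δ_oct = -4630 cm⁻¹.
Low-spin: t₂g⁶ eg⁰, orbital CFSE = -2.4Δ_oct = -27780 cm⁻¹; plus 2 excess pairs × P = +55960 cm⁻¹; total 28180 cm⁻¹.
Thus E(LS) − E(HS) = 32810 cm⁻¹.

32810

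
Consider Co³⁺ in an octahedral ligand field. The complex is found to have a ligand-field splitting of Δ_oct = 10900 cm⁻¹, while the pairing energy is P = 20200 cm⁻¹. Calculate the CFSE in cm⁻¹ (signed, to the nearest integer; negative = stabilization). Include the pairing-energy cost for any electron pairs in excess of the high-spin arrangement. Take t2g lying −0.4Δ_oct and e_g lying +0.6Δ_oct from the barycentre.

-4360

Co³⁺: group 9, so d-count = 9 − 3 = 6.
Δ_oct < P, so pairing is avoided: the ground state is high-spin.
That gives t2g^4 e_g^2.
Orbital CFSE = -0.4Δ_oct = -0.4 × 10900 = -4360 cm⁻¹.
High-spin has no excess pairs, so no pairing correction applies.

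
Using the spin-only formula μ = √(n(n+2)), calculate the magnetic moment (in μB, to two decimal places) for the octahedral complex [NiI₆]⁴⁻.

2.83 μB

Each I⁻ contributes -1; 6 × (-1) = -6. With overall charge -4, Ni is in the +2 oxidation state.
Ni²⁺: group 10, so d-count = 10 − 2 = 8.
Configuration: t2g^6 e_g^2 → 2 unpaired electrons.
μ(spin-only) = √[2(2+2)] = √8 ≈ 2.83 μB.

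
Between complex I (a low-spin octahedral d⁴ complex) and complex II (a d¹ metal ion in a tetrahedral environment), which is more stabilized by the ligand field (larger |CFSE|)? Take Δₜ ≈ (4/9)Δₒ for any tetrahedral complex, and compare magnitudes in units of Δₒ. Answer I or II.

I: t₂g⁴ eg⁰, CFSE = -1.6Δₒ.
II: Tetrahedral splitting is small, so the complex is high-spin; e^1 t2^0, CFSE = -0.6Δₜ ≈ -0.27Δₒ.
So I has the larger |CFSE|.

I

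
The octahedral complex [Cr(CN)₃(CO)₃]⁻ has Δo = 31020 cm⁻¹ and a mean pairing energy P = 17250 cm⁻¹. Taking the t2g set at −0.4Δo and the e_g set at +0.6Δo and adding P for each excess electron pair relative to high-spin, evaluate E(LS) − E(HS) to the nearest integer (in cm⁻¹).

Ligand charges: 3×(-1) from CN⁻ and 3×(+0) from CO sum to -3; with overall charge -1, Cr is +2.
Cr²⁺: group 6, so d-count = 6 − 2 = 4.
High-spin: t2g^3 e_g^1, CFSE = -0.6Δo = -18612 cm⁻¹.
Low-spin: t2g^4 e_g^0, orbital CFSE = -1.6Δo = -49632 cm⁻¹; plus 1 excess pair × P = +17250 cm⁻¹; total -32382 cm⁻¹.
E(LS) − E(HS) = -32382 − (-18612) = -13770 cm⁻¹.

-13770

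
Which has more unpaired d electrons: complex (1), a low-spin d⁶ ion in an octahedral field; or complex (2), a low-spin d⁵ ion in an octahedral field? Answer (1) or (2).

(2)

(1): t₂g⁶ eg⁰ → 0 unpaired.
(2): t₂g⁵ eg⁰ → 1 unpaired.
So (2) has more unpaired electrons.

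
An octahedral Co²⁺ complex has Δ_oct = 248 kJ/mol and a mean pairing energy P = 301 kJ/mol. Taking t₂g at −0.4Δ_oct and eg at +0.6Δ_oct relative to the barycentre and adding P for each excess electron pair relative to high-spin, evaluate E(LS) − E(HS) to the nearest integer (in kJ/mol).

Co is in group 9, so Co²⁺ is d⁷ (9 − 2 = 7).
High-spin d⁷ fills as t₂g⁵ eg² with CFSE 5(−0.4) + 2(+0.6) = -0.8Δ_oct = -198 kJ/mol.
For low-spin the configuration is t₂g⁶ eg¹: orbital energy -1.8 × 248 = -446 kJ/mol, and 1 additional pair relative to high-spin adds 301 kJ/mol, giving -145 kJ/mol.
E(LS) − E(HS) = -145 − (-198) = 53 kJ/mol.

53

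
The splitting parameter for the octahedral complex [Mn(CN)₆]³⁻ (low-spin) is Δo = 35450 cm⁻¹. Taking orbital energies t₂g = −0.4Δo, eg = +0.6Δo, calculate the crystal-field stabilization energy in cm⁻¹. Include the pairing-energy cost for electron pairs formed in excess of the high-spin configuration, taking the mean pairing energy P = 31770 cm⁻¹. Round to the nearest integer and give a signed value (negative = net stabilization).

Each CN⁻ contributes -1; 6 × (-1) = -6. With overall charge -3, Mn is in the +3 oxidation state.
Mn is in group 7, so Mn³⁺ is d⁴ (7 − 3 = 4).
Electron filling gives t₂g⁴ eg⁰.
CFSE(orbital) = 4×(-0.4Δo) + 0×(0.6Δo) = -1.6Δo; with Δo = 35450 cm⁻¹ that is -56720 cm⁻¹.
High-spin d⁴ would be t₂g³ eg¹ with 0 pairs; low-spin has 1, so 1 excess pair costs +1P = +31770 cm⁻¹.
Overall CFSE = -56720 + 31770 = -24950 cm⁻¹.

-24950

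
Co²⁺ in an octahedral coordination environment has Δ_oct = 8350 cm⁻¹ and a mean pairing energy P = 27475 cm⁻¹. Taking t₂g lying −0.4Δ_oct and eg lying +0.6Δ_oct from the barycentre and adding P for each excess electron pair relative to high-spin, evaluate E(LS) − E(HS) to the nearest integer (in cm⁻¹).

Co²⁺: group 9, so d-count = 9 − 2 = 7.
In the high-spin limit (t₂g⁵ eg²) the orbital term is -0.8Δ_oct = -6680 cm⁻¹, with no excess pairing.
Low-spin: t₂g⁶ eg¹, orbital CFSE = -1.8Δ_oct = -15030 cm⁻¹; plus 1 excess pair × P = +27475 cm⁻¹; total 12445 cm⁻¹.
E(LS) − E(HS) = 12445 − (-6680) = 19125 cm⁻¹.

19125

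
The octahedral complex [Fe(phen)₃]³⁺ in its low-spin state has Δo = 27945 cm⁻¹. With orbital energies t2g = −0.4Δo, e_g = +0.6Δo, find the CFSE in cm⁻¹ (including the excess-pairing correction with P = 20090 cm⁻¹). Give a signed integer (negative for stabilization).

-15710

phen is neutral, so the +3 overall charge sits on Fe: oxidation state +3.
Fe sits in group 8; removing 3 electrons leaves Fe³⁺ with 8 − 3 = 5 d electrons.
Configuration: t2g^5 e_g^0.
Orbital CFSE = 5(-0.4) + 0(0.6) = -2.0Δo = -2.0 × 27945 = -55890 cm⁻¹.
Relative to high-spin t2g^3 e_g^2 (0 paired), the low-spin configuration has 2 additional pairs, contributing +2 × 20090 = +40180 cm⁻¹.
Net CFSE = -55890 + 40180 = -15710 cm⁻¹.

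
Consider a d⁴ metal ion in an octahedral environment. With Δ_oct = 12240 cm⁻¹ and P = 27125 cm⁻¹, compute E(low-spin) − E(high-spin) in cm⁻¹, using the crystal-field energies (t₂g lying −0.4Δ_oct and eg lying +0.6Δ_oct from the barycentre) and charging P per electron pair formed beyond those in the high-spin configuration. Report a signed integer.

14885

In the high-spin limit (t₂g³ eg¹) the orbital term is -0.6Δ_oct = -7344 cm⁻¹, with no excess pairing.
Low-spin: t₂g⁴ eg⁰, orbital CFSE = -1.6Δ_oct = -19584 cm⁻¹; plus 1 excess pair × P = +27125 cm⁻¹; total 7541 cm⁻¹.
Thus E(LS) − E(HS) = 14885 cm⁻¹.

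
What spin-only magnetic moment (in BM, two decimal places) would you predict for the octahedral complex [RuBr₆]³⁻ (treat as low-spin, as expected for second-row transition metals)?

Each Br⁻ contributes -1; 6 × (-1) = -6. With overall charge -3, Ru is in the +3 oxidation state.
Group 8 minus oxidation state +3 gives a d⁵ configuration for Ru³⁺.
Configuration: t₂g⁵ eg⁰ → 1 unpaired electron.
μ(spin-only) = √[1(1+2)] = √3 ≈ 1.73 BM.

1.73 BM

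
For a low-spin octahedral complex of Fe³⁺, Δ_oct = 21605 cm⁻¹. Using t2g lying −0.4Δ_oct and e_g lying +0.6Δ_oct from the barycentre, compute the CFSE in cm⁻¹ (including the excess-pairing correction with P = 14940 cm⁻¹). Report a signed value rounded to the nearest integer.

Fe is in group 8, so Fe³⁺ is d⁵ (8 − 3 = 5).
Configuration: t2g^5 e_g^0.
CFSE(orbital) = 5×(-0.4Δ_oct) + 0×(0.6Δ_oct) = -2.0Δ_oct; with Δ_oct = 21605 cm⁻¹ that is -43210 cm⁻¹.
Relative to high-spin t2g^3 e_g^2 (0 paired), the low-spin configuration has 2 additional pairs, contributing +2 × 14940 = +29880 cm⁻¹.
Net CFSE = -43210 + 29880 = -13330 cm⁻¹.

-13330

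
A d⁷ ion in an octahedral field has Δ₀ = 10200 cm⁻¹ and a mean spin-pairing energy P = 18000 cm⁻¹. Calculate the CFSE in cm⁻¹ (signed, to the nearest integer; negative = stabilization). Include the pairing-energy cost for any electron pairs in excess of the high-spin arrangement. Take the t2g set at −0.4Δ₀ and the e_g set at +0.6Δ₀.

Δ₀ < P, so pairing is avoided: the ground state is high-spin.
That gives t2g^5 e_g^2.
Orbital CFSE = -0.8Δ₀ = -0.8 × 10200 = -8160 cm⁻¹.
High-spin has no excess pairs, so no pairing correction applies.

-8160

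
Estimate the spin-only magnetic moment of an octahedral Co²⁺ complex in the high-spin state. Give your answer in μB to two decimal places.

3.87 μB

Co²⁺: group 9, so d-count = 9 − 2 = 7.
Configuration: t₂g⁵ eg² → 3 unpaired electrons.
μ(spin-only) = √[3(3+2)] = √15 ≈ 3.87 μB.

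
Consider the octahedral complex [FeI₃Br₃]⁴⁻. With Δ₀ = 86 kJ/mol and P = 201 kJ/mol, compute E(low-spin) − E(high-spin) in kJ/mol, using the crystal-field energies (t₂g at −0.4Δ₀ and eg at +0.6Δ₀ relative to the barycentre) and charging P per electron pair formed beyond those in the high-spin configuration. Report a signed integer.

230

Ligand charges: 3×(-1) from I⁻ and 3×(-1) from Br⁻ sum to -6; with overall charge -4, Fe is +2.
Fe is in group 8, so Fe²⁺ is d⁶ (8 − 2 = 6).
High-spin: t₂g⁴ eg², CFSE = -0.4Δ₀ = -34 kJ/mol.
For low-spin the configuration is t₂g⁶ eg⁰: orbital energy -2.4 × 86 = -206 kJ/mol, and 2 additional pairs relative to high-spin add 402 kJ/mol, giving 196 kJ/mol.
Thus E(LS) − E(HS) = 230 kJ/mol.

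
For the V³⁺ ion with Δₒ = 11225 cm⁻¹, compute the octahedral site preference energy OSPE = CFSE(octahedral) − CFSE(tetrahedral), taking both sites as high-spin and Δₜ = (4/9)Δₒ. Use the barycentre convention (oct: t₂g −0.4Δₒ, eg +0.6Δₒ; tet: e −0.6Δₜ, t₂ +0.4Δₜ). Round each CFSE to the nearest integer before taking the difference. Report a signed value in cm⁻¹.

V³⁺: group 5, so d-count = 5 − 3 = 2.
Octahedral (high-spin): t₂g² eg⁰, CFSE = 2(−0.4) + 0(+0.6) = -0.8Δₒ = -0.8 × 11225 = -8980 cm⁻¹.
Tetrahedral: e² t₂⁰, CFSE = 2(−0.6) + 0(+0.4) = -1.2Δₜ = -1.2 × (4/9) × 11225 = -5987 cm⁻¹.
Subtracting, OSPE = -8980 − (-5987) = -2993 cm⁻¹.

-2993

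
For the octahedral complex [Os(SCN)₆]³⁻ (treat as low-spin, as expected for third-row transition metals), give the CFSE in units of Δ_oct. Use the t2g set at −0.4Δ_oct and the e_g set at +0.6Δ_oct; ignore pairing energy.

Each SCN⁻ contributes -1; 6 × (-1) = -6. With overall charge -3, Os is in the +3 oxidation state.
Os³⁺: group 8, so d-count = 8 − 3 = 5.
Configuration: t2g^5 e_g^0.
CFSE = 5(-0.4Δ_oct) + 0(0.6Δ_oct) = -2.0Δ_oct + 0.0Δ_oct = -2.0Δ_oct.

-2.0 Δ_oct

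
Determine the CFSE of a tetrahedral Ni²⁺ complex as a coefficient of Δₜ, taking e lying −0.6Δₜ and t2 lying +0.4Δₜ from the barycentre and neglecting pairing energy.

Group 10 minus oxidation state +2 gives a d⁸ configuration for Ni²⁺.
With tetrahedral geometry the complex is necessarily high-spin.
Configuration: e^4 t2^4.
CFSE = 4(-0.6Δₜ) + 4(0.4Δₜ) = -2.4Δₜ + 1.6Δₜ = -0.8Δₜ.

-0.8 Δₜ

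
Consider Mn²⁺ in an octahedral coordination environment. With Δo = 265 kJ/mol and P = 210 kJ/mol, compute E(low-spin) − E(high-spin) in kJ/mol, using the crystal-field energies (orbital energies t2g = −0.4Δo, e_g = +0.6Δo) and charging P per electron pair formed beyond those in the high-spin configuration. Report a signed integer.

Mn sits in group 7; removing 2 electrons leaves Mn²⁺ with 7 − 2 = 5 d electrons.
High-spin d⁵ fills as t2g^3 e_g^2 with CFSE 3(−0.4) + 2(+0.6) = 0.0Δo = 0 kJ/mol.
Low-spin: t2g^5 e_g^0, orbital CFSE = -2.0Δo = -530 kJ/mol; plus 2 excess pairs × P = +420 kJ/mol; total -110 kJ/mol.
The difference is -110 − (0) = -110 kJ/mol, so low-spin lies lower.

-110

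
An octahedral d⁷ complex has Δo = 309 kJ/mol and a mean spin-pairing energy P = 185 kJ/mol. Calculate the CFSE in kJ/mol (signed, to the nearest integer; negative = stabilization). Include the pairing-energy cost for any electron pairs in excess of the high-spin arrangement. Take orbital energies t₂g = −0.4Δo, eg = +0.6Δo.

-371

Here Δo > P (309 > 185), so the low-spin state is favoured.
Filling d⁷ accordingly: t₂g⁶ eg¹.
Orbital CFSE = -1.8Δo = -1.8 × 309 = -556 kJ/mol.
Excess pairs vs high-spin: 3 − 2 = 1; pairing cost = +185 kJ/mol.
Net CFSE = -556 + 185 = -371 kJ/mol.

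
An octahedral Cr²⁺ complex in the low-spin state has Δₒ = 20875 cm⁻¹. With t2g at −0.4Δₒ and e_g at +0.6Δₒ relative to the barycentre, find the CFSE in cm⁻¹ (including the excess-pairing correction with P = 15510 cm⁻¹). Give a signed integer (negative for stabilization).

-17890

Cr sits in group 6; removing 2 electrons leaves Cr²⁺ with 6 − 2 = 4 d electrons.
The d⁴ electrons fill as t2g^4 e_g^0.
Orbital CFSE = 4(-0.4) + 0(0.6) = -1.6Δₒ = -1.6 × 20875 = -33400 cm⁻¹.
High-spin d⁴ would be t2g^3 e_g^1 with 0 pairs; low-spin has 1, so 1 excess pair costs +1P = +15510 cm⁻¹.
Overall CFSE = -33400 + 15510 = -17890 cm⁻¹.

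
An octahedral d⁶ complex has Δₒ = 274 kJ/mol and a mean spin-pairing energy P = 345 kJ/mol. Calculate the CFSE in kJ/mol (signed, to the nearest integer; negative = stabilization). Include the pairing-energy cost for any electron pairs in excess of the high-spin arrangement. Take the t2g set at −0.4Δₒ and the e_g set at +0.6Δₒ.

-110

With Δₒ < P the complex is high-spin.
Configuration: t2g^4 e_g^2.
Orbital CFSE = -0.4Δₒ = -0.4 × 274 = -110 kJ/mol.
High-spin has no excess pairs, so no pairing correction applies.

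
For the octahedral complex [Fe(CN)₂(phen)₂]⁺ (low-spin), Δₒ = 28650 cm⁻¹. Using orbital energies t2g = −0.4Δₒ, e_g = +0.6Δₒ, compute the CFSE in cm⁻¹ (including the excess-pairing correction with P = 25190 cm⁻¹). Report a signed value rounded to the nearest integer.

-6920

Ligand charges: 2×(-1) from CN⁻ and 2×(+0) from phen sum to -2; with overall charge +1, Fe is +3.
Group 8 minus oxidation state +3 gives a d⁵ configuration for Fe³⁺.
The d⁵ electrons fill as t2g^5 e_g^0.
CFSE(orbital) = 5×(-0.4Δₒ) + 0×(0.6Δₒ) = -2.0Δₒ; with Δₒ = 28650 cm⁻¹ that is -57300 cm⁻¹.
Pairing penalty: 2 pairs vs 0 in the high-spin reference → 2 extra × P = 50380 cm⁻¹.
Combining: -57300 + 50380 = -6920 cm⁻¹.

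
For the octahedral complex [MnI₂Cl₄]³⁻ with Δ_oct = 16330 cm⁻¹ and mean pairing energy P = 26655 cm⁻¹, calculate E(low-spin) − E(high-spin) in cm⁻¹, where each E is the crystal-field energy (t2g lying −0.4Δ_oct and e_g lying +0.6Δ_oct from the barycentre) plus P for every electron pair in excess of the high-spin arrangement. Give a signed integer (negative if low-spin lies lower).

10325

Ligand charges: 2×(-1) from I⁻ and 4×(-1) from Cl⁻ sum to -6; with overall charge -3, Mn is +3.
Mn is in group 7, so Mn³⁺ is d⁴ (7 − 3 = 4).
High-spin d⁴ fills as t2g^3 e_g^1 with CFSE 3(−0.4) + 1(+0.6) = -0.6Δ_oct = -9798 cm⁻¹.
For low-spin the configuration is t2g^4 e_g^0: orbital energy -1.6 × 16330 = -26128 cm⁻¹, and 1 additional pair relative to high-spin adds 26655 cm⁻¹, giving 527 cm⁻¹.
E(LS) − E(HS) = 527 − (-9798) = 10325 cm⁻¹.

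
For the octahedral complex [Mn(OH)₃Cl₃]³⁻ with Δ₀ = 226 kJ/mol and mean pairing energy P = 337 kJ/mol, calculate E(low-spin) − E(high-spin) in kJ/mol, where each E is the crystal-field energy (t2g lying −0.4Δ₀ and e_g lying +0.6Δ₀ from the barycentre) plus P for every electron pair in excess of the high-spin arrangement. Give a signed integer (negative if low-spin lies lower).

111

Ligand charges: 3×(-1) from OH⁻ and 3×(-1) from Cl⁻ sum to -6; with overall charge -3, Mn is +3.
Mn is in group 7, so Mn³⁺ is d⁴ (7 − 3 = 4).
High-spin: t2g^3 e_g^1, CFSE = -0.6Δ₀ = -136 kJ/mol.
Low-spin t2g^4 e_g^0 gives -1.6Δ₀ = -362 kJ/mol, but forming 1 extra pair costs 1P = 337 kJ/mol, so E(LS) = -362 + 337 = -25 kJ/mol.
E(LS) − E(HS) = -25 − (-136) = 111 kJ/mol.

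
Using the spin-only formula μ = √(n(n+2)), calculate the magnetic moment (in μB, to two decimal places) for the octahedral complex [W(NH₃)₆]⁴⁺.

NH₃ is neutral, so the +4 overall charge sits on W: oxidation state +4.
Group 6 minus oxidation state +4 gives a d² configuration for W⁴⁺.
For octahedral d² the high- and low-spin configurations coincide.
Configuration: t₂g² eg⁰ → 2 unpaired electrons.
μ(spin-only) = √[2(2+2)] = √8 ≈ 2.83 μB.

2.83 μB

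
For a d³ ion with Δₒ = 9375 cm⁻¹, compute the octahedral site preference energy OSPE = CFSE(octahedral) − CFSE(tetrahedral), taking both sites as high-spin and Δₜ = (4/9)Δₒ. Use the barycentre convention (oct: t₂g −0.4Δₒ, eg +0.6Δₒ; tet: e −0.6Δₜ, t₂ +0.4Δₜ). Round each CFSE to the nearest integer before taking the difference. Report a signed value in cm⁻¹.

Octahedral high-spin t₂g³ eg⁰: CFSE = -1.2 × 9375 = -11250 cm⁻¹.
Tetrahedral e² t₂¹ gives -0.8Δₜ = -0.8 × (4/9) × 9375 = -3333 cm⁻¹.
OSPE = -11250 − (-3333) = -7917 cm⁻¹.

-7917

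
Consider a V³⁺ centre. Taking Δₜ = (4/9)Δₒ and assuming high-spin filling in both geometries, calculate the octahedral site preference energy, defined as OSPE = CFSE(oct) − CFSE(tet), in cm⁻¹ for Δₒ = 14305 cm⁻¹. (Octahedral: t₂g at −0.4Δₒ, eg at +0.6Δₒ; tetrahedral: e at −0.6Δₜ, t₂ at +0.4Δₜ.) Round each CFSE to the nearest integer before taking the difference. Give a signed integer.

Group 5 minus oxidation state +3 gives a d² configuration for V³⁺.
Octahedral high-spin t₂g² eg⁰: CFSE = -0.8 × 14305 = -11444 cm⁻¹.
In a tetrahedral site the filling is e² t₂⁰: CFSE(tet) = -1.2Δₜ = -1.2 × (4/9)(14305) = -7629 cm⁻¹.
OSPE = -11444 − (-7629) = -3815 cm⁻¹.

-3815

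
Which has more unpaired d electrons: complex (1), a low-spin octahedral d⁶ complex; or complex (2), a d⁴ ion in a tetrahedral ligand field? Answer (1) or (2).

(1): t2g^6 e_g^0 → 0 unpaired.
(2): Tetrahedral splitting is small, so the complex is high-spin; e^2 t2^2 → 4 unpaired.
So (2) has more unpaired electrons.

(2)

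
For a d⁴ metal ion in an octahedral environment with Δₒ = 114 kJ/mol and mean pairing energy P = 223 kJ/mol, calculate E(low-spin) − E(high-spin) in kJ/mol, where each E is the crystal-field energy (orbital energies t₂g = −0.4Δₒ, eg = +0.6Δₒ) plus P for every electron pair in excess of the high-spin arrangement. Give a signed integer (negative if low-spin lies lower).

High-spin d⁴ fills as t₂g³ eg¹ with CFSE 3(−0.4) + 1(+0.6) = -0.6Δₒ = -68 kJ/mol.
Low-spin t₂g⁴ eg⁰ gives -1.6Δₒ = -182 kJ/mol, but forming 1 extra pair costs 1P = 223 kJ/mol, so E(LS) = -182 + 223 = 41 kJ/mol.
The difference is 41 − (-68) = 109 kJ/mol, so high-spin lies lower.

109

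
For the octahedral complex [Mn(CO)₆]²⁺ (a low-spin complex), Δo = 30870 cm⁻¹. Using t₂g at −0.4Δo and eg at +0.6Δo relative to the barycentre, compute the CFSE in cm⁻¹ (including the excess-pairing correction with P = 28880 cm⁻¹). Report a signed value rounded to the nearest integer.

-3980

CO is neutral, so the +2 overall charge sits on Mn: oxidation state +2.
Group 7 minus oxidation state +2 gives a d⁵ configuration for Mn²⁺.
The d⁵ electrons fill as t₂g⁵ eg⁰.
The orbital stabilization is -2.0Δo = -2.0 × 30870 = -61740 cm⁻¹.
Relative to high-spin t₂g³ eg² (0 paired), the low-spin configuration has 2 additional pairs, contributing +2 × 28880 = +57760 cm⁻¹.
Net CFSE = -61740 + 57760 = -3980 cm⁻¹.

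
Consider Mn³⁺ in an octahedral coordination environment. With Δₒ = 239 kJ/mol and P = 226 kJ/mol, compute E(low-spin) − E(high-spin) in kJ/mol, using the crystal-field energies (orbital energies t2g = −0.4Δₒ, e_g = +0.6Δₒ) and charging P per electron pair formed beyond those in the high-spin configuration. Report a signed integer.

-13

Mn sits in group 7; removing 3 electrons leaves Mn³⁺ with 7 − 3 = 4 d electrons.
In the high-spin limit (t2g^3 e_g^1) the orbital term is -0.6Δₒ = -143 kJ/mol, with no excess pairing.
Low-spin t2g^4 e_g^0 gives -1.6Δₒ = -382 kJ/mol, but forming 1 extra pair costs 1P = 226 kJ/mol, so E(LS) = -382 + 226 = -156 kJ/mol.
The difference is -156 − (-143) = -13 kJ/mol, so low-spin lies lower.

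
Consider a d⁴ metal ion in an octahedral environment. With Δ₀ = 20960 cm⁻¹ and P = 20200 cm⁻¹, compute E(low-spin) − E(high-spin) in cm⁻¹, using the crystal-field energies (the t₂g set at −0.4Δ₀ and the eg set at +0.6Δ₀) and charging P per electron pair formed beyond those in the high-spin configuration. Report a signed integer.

In the high-spin limit (t₂g³ eg¹) the orbital term is -0.6Δ₀ = -12576 cm⁻¹, with no excess pairing.
Low-spin: t₂g⁴ eg⁰, orbital CFSE = -1.6Δ₀ = -33536 cm⁻¹; plus 1 excess pair × P = +20200 cm⁻¹; total -13336 cm⁻¹.
The difference is -13336 − (-12576) = -760 cm⁻¹, so low-spin lies lower.

-760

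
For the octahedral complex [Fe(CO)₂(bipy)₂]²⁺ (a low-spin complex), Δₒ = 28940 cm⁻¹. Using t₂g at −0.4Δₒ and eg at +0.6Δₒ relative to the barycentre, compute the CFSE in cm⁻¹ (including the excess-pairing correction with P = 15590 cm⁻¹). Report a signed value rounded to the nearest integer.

-38276

Ligand charges: 2×(+0) from CO and 2×(+0) from bipy sum to +0; with overall charge +2, Fe is +2.
Fe sits in group 8; removing 2 electrons leaves Fe²⁺ with 8 − 2 = 6 d electrons.
Electron filling gives t₂g⁶ eg⁰.
The orbital stabilization is -2.4Δₒ = -2.4 × 28940 = -69456 cm⁻¹.
High-spin d⁶ would be t₂g⁴ eg² with 1 pair; low-spin has 3, so 2 excess pairs cost +2P = +31180 cm⁻¹.
Combining: -69456 + 31180 = -38276 cm⁻¹.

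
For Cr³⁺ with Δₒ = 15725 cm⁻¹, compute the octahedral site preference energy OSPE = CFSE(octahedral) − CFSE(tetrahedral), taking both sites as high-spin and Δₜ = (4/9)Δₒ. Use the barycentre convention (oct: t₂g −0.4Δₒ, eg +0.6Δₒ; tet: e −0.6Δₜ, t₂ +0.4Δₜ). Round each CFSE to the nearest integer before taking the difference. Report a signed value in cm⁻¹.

Cr³⁺: group 6, so d-count = 6 − 3 = 3.
In an octahedral site d³ (HS) is t2g^3 e_g^0, giving CFSE(oct) = -1.2Δₒ = -18870 cm⁻¹.
Tetrahedral: e^2 t2^1, CFSE = 2(−0.6) + 1(+0.4) = -0.8Δₜ = -0.8 × (4/9) × 15725 = -5591 cm⁻¹.
OSPE = -18870 − (-5591) = -13279 cm⁻¹.

-13279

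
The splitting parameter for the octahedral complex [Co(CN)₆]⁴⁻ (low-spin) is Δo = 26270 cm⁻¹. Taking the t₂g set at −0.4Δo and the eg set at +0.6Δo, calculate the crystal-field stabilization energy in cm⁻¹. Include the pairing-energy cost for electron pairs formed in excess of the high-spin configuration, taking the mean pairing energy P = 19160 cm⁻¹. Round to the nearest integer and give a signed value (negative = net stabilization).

Each CN⁻ contributes -1; 6 × (-1) = -6. With overall charge -4, Co is in the +2 oxidation state.
Co sits in group 9; removing 2 electrons leaves Co²⁺ with 9 − 2 = 7 d electrons.
Configuration: t₂g⁶ eg¹.
The orbital stabilization is -1.8Δo = -1.8 × 26270 = -47286 cm⁻¹.
Relative to high-spin t₂g⁵ eg² (2 paired), the low-spin configuration has 1 additional pair, contributing +1 × 19160 = +19160 cm⁻¹.
Combining: -47286 + 19160 = -28126 cm⁻¹.

-28126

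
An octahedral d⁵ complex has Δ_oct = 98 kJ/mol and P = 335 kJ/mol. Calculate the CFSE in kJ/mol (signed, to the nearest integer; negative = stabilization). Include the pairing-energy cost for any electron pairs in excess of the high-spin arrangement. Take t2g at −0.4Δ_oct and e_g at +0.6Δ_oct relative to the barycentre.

Δ_oct < P, so pairing is avoided: the ground state is high-spin.
Filling d⁵ accordingly: t2g^3 e_g^2.
Orbital CFSE = 0.0Δ_oct = 0.0 × 98 = 0 kJ/mol.
High-spin has no excess pairs, so no pairing correction applies.

0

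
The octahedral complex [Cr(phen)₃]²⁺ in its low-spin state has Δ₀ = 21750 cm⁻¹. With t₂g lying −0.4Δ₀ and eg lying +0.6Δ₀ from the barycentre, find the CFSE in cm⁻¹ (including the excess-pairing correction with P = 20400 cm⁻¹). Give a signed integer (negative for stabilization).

phen is neutral, so the +2 overall charge sits on Cr: oxidation state +2.
Cr sits in group 6; removing 2 electrons leaves Cr²⁺ with 6 − 2 = 4 d electrons.
Configuration: t₂g⁴ eg⁰.
Orbital CFSE = 4(-0.4) + 0(0.6) = -1.6Δ₀ = -1.6 × 21750 = -34800 cm⁻¹.
High-spin d⁴ would be t₂g³ eg¹ with 0 pairs; low-spin has 1, so 1 excess pair costs +1P = +20400 cm⁻¹.
Net CFSE = -34800 + 20400 = -14400 cm⁻¹.

-14400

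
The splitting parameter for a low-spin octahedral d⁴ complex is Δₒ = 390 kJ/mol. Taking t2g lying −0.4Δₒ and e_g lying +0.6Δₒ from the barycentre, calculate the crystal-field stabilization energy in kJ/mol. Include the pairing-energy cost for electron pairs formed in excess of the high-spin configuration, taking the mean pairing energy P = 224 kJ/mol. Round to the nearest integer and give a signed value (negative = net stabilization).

-400

Configuration: t2g^4 e_g^0.
Orbital CFSE = 4(-0.4) + 0(0.6) = -1.6Δₒ = -1.6 × 390 = -624 kJ/mol.
Pairing penalty: 1 pair vs 0 in the high-spin reference → 1 extra × P = 224 kJ/mol.
Net CFSE = -624 + 224 = -400 kJ/mol.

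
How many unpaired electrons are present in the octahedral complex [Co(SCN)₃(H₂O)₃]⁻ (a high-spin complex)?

3

Ligand charges: 3×(-1) from SCN⁻ and 3×(+0) from H₂O sum to -3; with overall charge -1, Co is +2.
Co is in group 9, so Co²⁺ is d⁷ (9 − 2 = 7).
Configuration: t2g^5 e_g^2, giving 3 unpaired electrons.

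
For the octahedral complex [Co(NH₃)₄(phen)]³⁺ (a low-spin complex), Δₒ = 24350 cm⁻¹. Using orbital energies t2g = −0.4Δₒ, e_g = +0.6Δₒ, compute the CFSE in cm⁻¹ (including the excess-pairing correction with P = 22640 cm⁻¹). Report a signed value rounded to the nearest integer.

Ligand charges: 4×(+0) from NH₃ and 1×(+0) from phen sum to +0; with overall charge +3, Co is +3.
Group 9 minus oxidation state +3 gives a d⁶ configuration for Co³⁺.
Electron filling gives t2g^6 e_g^0.
The orbital stabilization is -2.4Δₒ = -2.4 × 24350 = -58440 cm⁻¹.
High-spin d⁶ would be t2g^4 e_g^2 with 1 pair; low-spin has 3, so 2 excess pairs cost +2P = +45280 cm⁻¹.
Overall CFSE = -58440 + 45280 = -13160 cm⁻¹.

-13160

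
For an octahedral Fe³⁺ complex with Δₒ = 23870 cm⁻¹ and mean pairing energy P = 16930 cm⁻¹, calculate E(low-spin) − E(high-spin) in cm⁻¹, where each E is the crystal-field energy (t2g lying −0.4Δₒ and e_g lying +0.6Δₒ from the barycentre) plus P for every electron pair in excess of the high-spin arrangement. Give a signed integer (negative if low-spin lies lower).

-13880

Group 8 minus oxidation state +3 gives a d⁵ configuration for Fe³⁺.
High-spin: t2g^3 e_g^2, CFSE = 0.0Δₒ = 0 cm⁻¹.
For low-spin the configuration is t2g^5 e_g^0: orbital energy -2.0 × 23870 = -47740 cm⁻¹, and 2 additional pairs relative to high-spin add 33860 cm⁻¹, giving -13880 cm⁻¹.
Thus E(LS) − E(HS) = -13880 cm⁻¹.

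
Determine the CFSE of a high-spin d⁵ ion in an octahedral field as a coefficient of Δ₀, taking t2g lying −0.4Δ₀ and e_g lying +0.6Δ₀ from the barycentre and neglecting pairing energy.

Configuration: t2g^3 e_g^2.
CFSE = 3(-0.4Δ₀) + 2(0.6Δ₀) = -1.2Δ₀ + 1.2Δ₀ = 0.0Δ₀.

0.0 Δ₀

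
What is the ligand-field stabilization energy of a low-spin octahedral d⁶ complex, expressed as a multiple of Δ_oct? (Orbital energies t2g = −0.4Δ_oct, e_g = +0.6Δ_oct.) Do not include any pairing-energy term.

Configuration: t2g^6 e_g^0.
CFSE = 6(-0.4Δ_oct) + 0(0.6Δ_oct) = -2.4Δ_oct + 0.0Δ_oct = -2.4Δ_oct.

-2.4 Δ_oct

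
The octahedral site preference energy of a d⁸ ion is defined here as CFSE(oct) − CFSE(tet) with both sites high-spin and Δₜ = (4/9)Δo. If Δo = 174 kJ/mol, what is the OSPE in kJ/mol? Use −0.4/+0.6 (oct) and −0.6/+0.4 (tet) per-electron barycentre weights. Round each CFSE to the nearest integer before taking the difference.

-147

Octahedral (high-spin): t₂g⁶ eg², CFSE = 6(−0.4) + 2(+0.6) = -1.2Δo = -1.2 × 174 = -209 kJ/mol.
Tetrahedral: e⁴ t₂⁴, CFSE = 4(−0.6) + 4(+0.4) = -0.8Δₜ = -0.8 × (4/9) × 174 = -62 kJ/mol.
Subtracting, OSPE = -209 − (-62) = -147 kJ/mol.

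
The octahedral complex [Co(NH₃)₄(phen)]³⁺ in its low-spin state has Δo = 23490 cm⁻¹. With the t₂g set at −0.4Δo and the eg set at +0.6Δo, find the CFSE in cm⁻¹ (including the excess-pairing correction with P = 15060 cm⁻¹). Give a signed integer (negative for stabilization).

-26256

Ligand charges: 4×(+0) from NH₃ and 1×(+0) from phen sum to +0; with overall charge +3, Co is +3.
Co is in group 9, so Co³⁺ is d⁶ (9 − 3 = 6).
Configuration: t₂g⁶ eg⁰.
CFSE(orbital) = 6×(-0.4Δo) + 0×(0.6Δo) = -2.4Δo; with Δo = 23490 cm⁻¹ that is -56376 cm⁻¹.
Pairing penalty: 3 pairs vs 1 in the high-spin reference → 2 extra × P = 30120 cm⁻¹.
Overall CFSE = -56376 + 30120 = -26256 cm⁻¹.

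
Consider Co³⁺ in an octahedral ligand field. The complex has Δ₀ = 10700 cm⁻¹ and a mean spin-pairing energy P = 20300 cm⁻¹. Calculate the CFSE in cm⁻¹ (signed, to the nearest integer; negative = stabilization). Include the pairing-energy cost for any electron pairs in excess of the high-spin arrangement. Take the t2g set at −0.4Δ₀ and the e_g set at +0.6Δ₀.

-4280

Co sits in group 9; removing 3 electrons leaves Co³⁺ with 9 − 3 = 6 d electrons.
With Δ₀ < P the complex is high-spin.
Filling d⁶ accordingly: t2g^4 e_g^2.
Orbital CFSE = -0.4Δ₀ = -0.4 × 10700 = -4280 cm⁻¹.
High-spin has no excess pairs, so no pairing correction applies.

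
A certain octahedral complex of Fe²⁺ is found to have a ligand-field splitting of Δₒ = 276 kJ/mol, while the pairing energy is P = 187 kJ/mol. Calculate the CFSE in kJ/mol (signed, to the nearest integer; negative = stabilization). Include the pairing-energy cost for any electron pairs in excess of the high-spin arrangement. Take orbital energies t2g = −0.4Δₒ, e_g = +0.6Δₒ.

Fe²⁺: group 8, so d-count = 8 − 2 = 6.
With Δₒ > P the complex is low-spin.
That gives t2g^6 e_g^0.
Orbital CFSE = -2.4Δₒ = -2.4 × 276 = -662 kJ/mol.
Excess pairs vs high-spin: 3 − 1 = 2; pairing cost = +374 kJ/mol.
Net CFSE = -662 + 374 = -288 kJ/mol.

-288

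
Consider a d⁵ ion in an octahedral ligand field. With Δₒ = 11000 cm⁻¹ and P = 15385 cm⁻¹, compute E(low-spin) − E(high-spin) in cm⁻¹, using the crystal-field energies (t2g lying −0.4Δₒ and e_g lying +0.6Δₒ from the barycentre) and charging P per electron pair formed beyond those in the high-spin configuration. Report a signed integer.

8770

High-spin: t2g^3 e_g^2, CFSE = 0.0Δₒ = 0 cm⁻¹.
For low-spin the configuration is t2g^5 e_g^0: orbital energy -2.0 × 11000 = -22000 cm⁻¹, and 2 additional pairs relative to high-spin add 30770 cm⁻¹, giving 8770 cm⁻¹.
E(LS) − E(HS) = 8770 − (0) = 8770 cm⁻¹.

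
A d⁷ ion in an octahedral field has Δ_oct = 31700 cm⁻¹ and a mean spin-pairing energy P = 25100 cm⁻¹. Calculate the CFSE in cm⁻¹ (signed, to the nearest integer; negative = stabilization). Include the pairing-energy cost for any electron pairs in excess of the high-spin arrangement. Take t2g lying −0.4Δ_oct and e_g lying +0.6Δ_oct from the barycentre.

-31960

Since Δ_oct = 31700 cm⁻¹ > P = 25100 cm⁻¹, the complex adopts the low-spin configuration.
Configuration: t2g^6 e_g^1.
Orbital CFSE = -1.8Δ_oct = -1.8 × 31700 = -57060 cm⁻¹.
Excess pairs vs high-spin: 3 − 2 = 1; pairing cost = +25100 cm⁻¹.
Net CFSE = -57060 + 25100 = -31960 cm⁻¹.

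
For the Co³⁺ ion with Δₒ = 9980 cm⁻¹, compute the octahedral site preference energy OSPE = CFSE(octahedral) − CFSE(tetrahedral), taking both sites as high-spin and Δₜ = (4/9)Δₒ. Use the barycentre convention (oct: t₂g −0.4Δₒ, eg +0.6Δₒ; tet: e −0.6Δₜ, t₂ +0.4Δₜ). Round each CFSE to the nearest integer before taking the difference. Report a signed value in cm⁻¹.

-1331

Group 9 minus oxidation state +3 gives a d⁶ configuration for Co³⁺.
Octahedral high-spin t₂g⁴ eg²: CFSE = -0.4 × 9980 = -3992 cm⁻¹.
Tetrahedral: e³ t₂³, CFSE = 3(−0.6) + 3(+0.4) = -0.6Δₜ = -0.6 × (4/9) × 9980 = -2661 cm⁻¹.
OSPE = -3992 − (-2661) = -1331 cm⁻¹.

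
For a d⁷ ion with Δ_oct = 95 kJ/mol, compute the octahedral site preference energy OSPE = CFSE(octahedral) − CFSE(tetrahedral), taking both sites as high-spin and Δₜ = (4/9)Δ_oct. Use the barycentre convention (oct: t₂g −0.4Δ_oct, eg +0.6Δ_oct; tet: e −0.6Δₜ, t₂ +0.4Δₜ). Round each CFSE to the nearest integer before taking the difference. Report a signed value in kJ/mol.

-25

In an octahedral site d⁷ (HS) is t2g^5 e_g^2, giving CFSE(oct) = -0.8Δ_oct = -76 kJ/mol.
Tetrahedral e^4 t2^3 gives -1.2Δₜ = -1.2 × (4/9) × 95 = -51 kJ/mol.
OSPE = CFSE(oct) − CFSE(tet) = -76 − (-51) = -25 kJ/mol.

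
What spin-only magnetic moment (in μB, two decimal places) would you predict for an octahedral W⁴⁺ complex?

Group 6 minus oxidation state +4 gives a d² configuration for W⁴⁺.
For octahedral d² the high- and low-spin configurations coincide.
Configuration: t2g^2 e_g^0 → 2 unpaired electrons.
μ(spin-only) = √[2(2+2)] = √8 ≈ 2.83 μB.

2.83 μB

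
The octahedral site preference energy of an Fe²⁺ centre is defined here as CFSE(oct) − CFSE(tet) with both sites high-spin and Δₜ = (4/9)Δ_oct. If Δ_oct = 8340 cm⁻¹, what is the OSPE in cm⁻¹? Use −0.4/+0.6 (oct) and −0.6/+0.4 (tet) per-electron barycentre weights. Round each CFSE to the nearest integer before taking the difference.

Fe is in group 8, so Fe²⁺ is d⁶ (8 − 2 = 6).
Octahedral (high-spin): t₂g⁴ eg², CFSE = 4(−0.4) + 2(+0.6) = -0.4Δ_oct = -0.4 × 8340 = -3336 cm⁻¹.
Tetrahedral: e³ t₂³, CFSE = 3(−0.6) + 3(+0.4) = -0.6Δₜ = -0.6 × (4/9) × 8340 = -2224 cm⁻¹.
Subtracting, OSPE = -3336 − (-2224) = -1112 cm⁻¹.

-1112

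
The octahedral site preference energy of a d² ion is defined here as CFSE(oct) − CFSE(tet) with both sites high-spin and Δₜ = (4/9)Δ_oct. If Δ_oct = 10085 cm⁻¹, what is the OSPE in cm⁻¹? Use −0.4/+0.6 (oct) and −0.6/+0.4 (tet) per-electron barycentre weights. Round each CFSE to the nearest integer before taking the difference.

Octahedral (high-spin): t₂g² eg⁰, CFSE = 2(−0.4) + 0(+0.6) = -0.8Δ_oct = -0.8 × 10085 = -8068 cm⁻¹.
Tetrahedral: e² t₂⁰, CFSE = 2(−0.6) + 0(+0.4) = -1.2Δₜ = -1.2 × (4/9) × 10085 = -5379 cm⁻¹.
OSPE = CFSE(oct) − CFSE(tet) = -8068 − (-5379) = -2689 cm⁻¹.

-2689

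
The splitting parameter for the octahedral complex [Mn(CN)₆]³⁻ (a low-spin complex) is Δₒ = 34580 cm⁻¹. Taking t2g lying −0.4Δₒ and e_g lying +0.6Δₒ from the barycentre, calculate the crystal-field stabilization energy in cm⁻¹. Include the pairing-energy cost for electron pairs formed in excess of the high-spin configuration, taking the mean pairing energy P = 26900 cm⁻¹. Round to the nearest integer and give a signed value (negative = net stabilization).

-28428

Each CN⁻ contributes -1; 6 × (-1) = -6. With overall charge -3, Mn is in the +3 oxidation state.
Mn is in group 7, so Mn³⁺ is d⁴ (7 − 3 = 4).
Electron filling gives t2g^4 e_g^0.
Orbital CFSE = 4(-0.4) + 0(0.6) = -1.6Δₒ = -1.6 × 34580 = -55328 cm⁻¹.
High-spin d⁴ would be t2g^3 e_g^1 with 0 pairs; low-spin has 1, so 1 excess pair costs +1P = +26900 cm⁻¹.
Net CFSE = -55328 + 26900 = -28428 cm⁻¹.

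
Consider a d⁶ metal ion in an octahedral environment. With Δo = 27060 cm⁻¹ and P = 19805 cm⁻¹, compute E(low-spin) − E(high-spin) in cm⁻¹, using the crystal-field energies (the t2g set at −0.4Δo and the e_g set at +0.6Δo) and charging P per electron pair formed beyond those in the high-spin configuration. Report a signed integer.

-14510

High-spin: t2g^4 e_g^2, CFSE = -0.4Δo = -10824 cm⁻¹.
For low-spin the configuration is t2g^6 e_g^0: orbital energy -2.4 × 27060 = -64944 cm⁻¹, and 2 additional pairs relative to high-spin add 39610 cm⁻¹, giving -25334 cm⁻¹.
The difference is -25334 − (-10824) = -14510 cm⁻¹, so low-spin lies lower.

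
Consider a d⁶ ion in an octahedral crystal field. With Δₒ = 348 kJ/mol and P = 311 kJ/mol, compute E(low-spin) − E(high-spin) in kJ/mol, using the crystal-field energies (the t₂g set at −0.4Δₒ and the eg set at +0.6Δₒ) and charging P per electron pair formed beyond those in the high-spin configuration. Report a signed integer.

High-spin: t₂g⁴ eg², CFSE = -0.4Δₒ = -139 kJ/mol.
Low-spin t₂g⁶ eg⁰ gives -2.4Δₒ = -835 kJ/mol, but forming 2 extra pairs costs 2P = 622 kJ/mol, so E(LS) = -835 + 622 = -213 kJ/mol.
E(LS) − E(HS) = -213 − (-139) = -74 kJ/mol.

-74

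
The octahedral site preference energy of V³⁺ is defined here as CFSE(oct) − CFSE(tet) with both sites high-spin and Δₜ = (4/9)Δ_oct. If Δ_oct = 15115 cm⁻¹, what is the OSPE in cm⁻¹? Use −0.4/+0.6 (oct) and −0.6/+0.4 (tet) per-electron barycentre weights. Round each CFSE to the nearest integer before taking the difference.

V sits in group 5; removing 3 electrons leaves V³⁺ with 5 − 3 = 2 d electrons.
In an octahedral site d² (HS) is t₂g² eg⁰, giving CFSE(oct) = -0.8Δ_oct = -12092 cm⁻¹.
Tetrahedral e² t₂⁰ gives -1.2Δₜ = -1.2 × (4/9) × 15115 = -8061 cm⁻¹.
Subtracting, OSPE = -12092 − (-8061) = -4031 cm⁻¹.

-4031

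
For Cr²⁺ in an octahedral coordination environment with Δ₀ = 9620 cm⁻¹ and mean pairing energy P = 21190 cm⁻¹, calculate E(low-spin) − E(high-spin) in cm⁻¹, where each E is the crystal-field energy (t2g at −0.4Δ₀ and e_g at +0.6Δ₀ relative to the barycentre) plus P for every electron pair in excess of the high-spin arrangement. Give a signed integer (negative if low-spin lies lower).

Cr²⁺: group 6, so d-count = 6 − 2 = 4.
High-spin d⁴ fills as t2g^3 e_g^1 with CFSE 3(−0.4) + 1(+0.6) = -0.6Δ₀ = -5772 cm⁻¹.
For low-spin the configuration is t2g^4 e_g^0: orbital energy -1.6 × 9620 = -15392 cm⁻¹, and 1 additional pair relative to high-spin adds 21190 cm⁻¹, giving 5798 cm⁻¹.
E(LS) − E(HS) = 5798 − (-5772) = 11570 cm⁻¹.

11570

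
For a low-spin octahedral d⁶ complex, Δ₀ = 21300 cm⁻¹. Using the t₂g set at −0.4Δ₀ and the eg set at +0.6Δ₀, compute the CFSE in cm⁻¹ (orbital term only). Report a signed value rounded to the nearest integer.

-51120

Configuration: t₂g⁶ eg⁰.
Orbital CFSE = 6(-0.4) + 0(0.6) = -2.4Δ₀ = -2.4 × 21300 = -51120 cm⁻¹.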